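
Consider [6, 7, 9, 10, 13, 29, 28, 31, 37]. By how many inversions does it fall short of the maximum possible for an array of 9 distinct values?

35 inversions short

Maximum inversions for 9 distinct elements is C(9, 2) = 9·8/2 = 36.
Current inversions — for each element, count later smaller elements:
6: 0
7: 0
9: 0
10: 0
13: 0
29: 1
28: 0
31: 0
37: 0
Current total: 0 + 0 + 0 + 0 + 0 + 1 + 0 + 0 + 0 = 1
Shortfall: 36 − 1 = 35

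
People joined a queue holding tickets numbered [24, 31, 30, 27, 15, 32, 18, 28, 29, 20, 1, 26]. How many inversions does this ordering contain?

41 inversions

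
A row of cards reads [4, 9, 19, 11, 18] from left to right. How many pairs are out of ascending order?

Count, for each position, how many later elements it exceeds:
4 → none → 0
9 → none → 0
19 → 11, 18 → 2
11 → none → 0
18 → none → 0
Sum: 0 + 0 + 2 + 0 + 0 = 2

2 inversions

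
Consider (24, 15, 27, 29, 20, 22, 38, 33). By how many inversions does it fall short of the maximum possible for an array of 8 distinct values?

20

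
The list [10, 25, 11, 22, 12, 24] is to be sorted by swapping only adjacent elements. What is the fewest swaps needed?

Each adjacent swap fixes exactly one inversion, so the minimum swap count equals the number of inversions.
Count inversions — for each element, later elements that are smaller:
10: none → 0
25: 11, 22, 12, 24 → 4
11: none → 0
22: 12 → 1
12: none → 0
24: none → 0
Total inversions: 0 + 4 + 0 + 1 + 0 + 0 = 5

5 swaps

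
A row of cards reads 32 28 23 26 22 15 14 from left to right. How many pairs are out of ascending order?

20 inversions

Element-by-element contributions:
32 → 28, 23, 26, 22, 15, 14 → 6
28 → 23, 26, 22, 15, 14 → 5
23 → 22, 15, 14 → 3
26 → 22, 15, 14 → 3
22 → 15, 14 → 2
15 → 14 → 1
14 → none → 0
Sum: 6 + 5 + 3 + 3 + 2 + 1 + 0 = 20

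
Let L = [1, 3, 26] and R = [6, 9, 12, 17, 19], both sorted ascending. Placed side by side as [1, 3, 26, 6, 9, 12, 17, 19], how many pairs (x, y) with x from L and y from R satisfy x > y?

5 cross-inversions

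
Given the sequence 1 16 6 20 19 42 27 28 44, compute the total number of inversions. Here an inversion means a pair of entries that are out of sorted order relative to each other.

4

Count, for each position, how many later elements it exceeds:
1 → none → 0
16 → 6 → 1
6 → none → 0
20 → 19 → 1
19 → none → 0
42 → 27, 28 → 2
27 → none → 0
28 → none → 0
44 → none → 0
Sum: 0 + 1 + 0 + 1 + 0 + 2 + 0 + 0 + 0 = 4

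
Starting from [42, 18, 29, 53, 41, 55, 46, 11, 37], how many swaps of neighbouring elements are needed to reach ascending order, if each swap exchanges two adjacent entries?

Each adjacent swap fixes exactly one inversion, so the minimum swap count equals the number of inversions.
Count inversions — for each element, later elements that are smaller:
42: 18, 29, 41, 11, 37 → 5
18: 11 → 1
29: 11 → 1
53: 41, 46, 11, 37 → 4
41: 11, 37 → 2
55: 46, 11, 37 → 3
46: 11, 37 → 2
11: none → 0
37: none → 0
Total inversions: 5 + 1 + 1 + 4 + 2 + 3 + 2 + 0 + 0 = 18

18 adjacent swaps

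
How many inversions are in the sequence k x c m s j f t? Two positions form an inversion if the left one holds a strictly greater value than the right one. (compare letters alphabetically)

For each element, count later entries that are smaller:
k: 3
x: 6
c: 0
m: 2
s: 2
j: 1
f: 0
t: 0
Sum: 3 + 6 + 0 + 2 + 2 + 1 + 0 + 0 = 14

14 inversions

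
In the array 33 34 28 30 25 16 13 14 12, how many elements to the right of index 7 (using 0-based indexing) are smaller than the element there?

1

The element at index 7 is 14.
Elements after it: 12
Those smaller than 14: 12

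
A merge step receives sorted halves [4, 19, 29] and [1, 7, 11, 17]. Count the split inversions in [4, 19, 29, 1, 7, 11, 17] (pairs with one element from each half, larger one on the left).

9 split inversions

For each element r of the right run, count left-run elements greater than r:
r = 1: 4, 19, 29 → 3
r = 7: 19, 29 → 2
r = 11: 19, 29 → 2
r = 17: 19, 29 → 2
Cross-inversions: 3 + 2 + 2 + 2 = 9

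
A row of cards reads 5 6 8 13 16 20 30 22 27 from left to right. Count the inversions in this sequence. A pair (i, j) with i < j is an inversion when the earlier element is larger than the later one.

For each element, count later entries that are smaller:
5 → none → 0
6 → none → 0
8 → none → 0
13 → none → 0
16 → none → 0
20 → none → 0
30 → 22, 27 → 2
22 → none → 0
27 → none → 0
Sum: 0 + 0 + 0 + 0 + 0 + 0 + 2 + 0 + 0 = 2

2 out-of-order pairs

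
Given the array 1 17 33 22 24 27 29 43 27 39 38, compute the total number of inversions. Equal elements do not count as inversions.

Sweep left to right; for each value list the smaller values that follow it:
1: 0
17: 0
33: 5
22: 0
24: 0
27: 0
29: 1
43: 3
27: 0
39: 1
38: 0
Sum: 0 + 0 + 5 + 0 + 0 + 0 + 1 + 3 + 0 + 1 + 0 = 10

10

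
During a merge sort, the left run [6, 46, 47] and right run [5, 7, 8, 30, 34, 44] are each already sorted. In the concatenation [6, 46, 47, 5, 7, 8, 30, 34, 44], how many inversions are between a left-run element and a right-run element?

Count, for every r in R, how many entries of L exceed r:
r = 5: 6, 46, 47 → 3
r = 7: 46, 47 → 2
r = 8: 46, 47 → 2
r = 30: 46, 47 → 2
r = 34: 46, 47 → 2
r = 44: 46, 47 → 2
Cross-inversions: 3 + 2 + 2 + 2 + 2 + 2 = 13

13 cross-inversions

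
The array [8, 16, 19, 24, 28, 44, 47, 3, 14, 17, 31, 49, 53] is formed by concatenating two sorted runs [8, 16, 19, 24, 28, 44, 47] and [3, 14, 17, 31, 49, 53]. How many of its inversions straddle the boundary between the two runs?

Split inversions: 20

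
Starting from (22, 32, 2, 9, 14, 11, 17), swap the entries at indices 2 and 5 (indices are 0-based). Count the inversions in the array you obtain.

Inversions: 14

Positions 2 and 5 hold 2 and 11; after swapping, the array is [22, 32, 11, 9, 14, 2, 17].
Count, for each position, how many later elements it exceeds:
22 → 11, 9, 14, 2, 17 → 5
32 → 11, 9, 14, 2, 17 → 5
11 → 9, 2 → 2
9 → 2 → 1
14 → 2 → 1
2 → none → 0
17 → none → 0
Sum: 5 + 5 + 2 + 1 + 1 + 0 + 0 = 14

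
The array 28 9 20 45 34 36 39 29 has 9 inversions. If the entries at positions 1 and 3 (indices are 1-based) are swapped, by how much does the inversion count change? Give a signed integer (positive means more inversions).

-1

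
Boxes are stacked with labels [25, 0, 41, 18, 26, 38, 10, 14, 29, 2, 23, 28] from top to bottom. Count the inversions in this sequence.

There are 33 inversions.

Element-by-element contributions:
25 → 0, 18, 10, 14, 2, 23 → 6
0 → none → 0
41 → 18, 26, 38, 10, 14, 29, 2, 23, 28 → 9
18 → 10, 14, 2 → 3
26 → 10, 14, 2, 23 → 4
38 → 10, 14, 29, 2, 23, 28 → 6
10 → 2 → 1
14 → 2 → 1
29 → 2, 23, 28 → 3
2 → none → 0
23 → none → 0
28 → none → 0
Sum: 6 + 0 + 9 + 3 + 4 + 6 + 1 + 1 + 3 + 0 + 0 + 0 = 33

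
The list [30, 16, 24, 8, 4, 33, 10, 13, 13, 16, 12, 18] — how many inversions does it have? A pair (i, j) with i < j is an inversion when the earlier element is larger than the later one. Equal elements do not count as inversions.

Sweep left to right; for each value list the smaller values that follow it:
30: 10
16: 6
24: 8
8: 1
4: 0
33: 6
10: 0
13: 1
13: 1
16: 1
12: 0
18: 0
Sum: 10 + 6 + 8 + 1 + 0 + 6 + 0 + 1 + 1 + 1 + 0 + 0 = 34

34 inversions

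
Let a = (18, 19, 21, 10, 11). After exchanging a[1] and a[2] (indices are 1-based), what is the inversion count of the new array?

7

Positions 1 and 2 hold 18 and 19; after swapping, the array is [19, 18, 21, 10, 11].
For each element, count later entries that are smaller:
19 → 18, 10, 11 → 3
18 → 10, 11 → 2
21 → 10, 11 → 2
10 → none → 0
11 → none → 0
Sum: 3 + 2 + 2 + 0 + 0 = 7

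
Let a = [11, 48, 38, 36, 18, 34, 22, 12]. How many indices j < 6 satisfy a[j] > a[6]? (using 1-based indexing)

3

The element at index 6 is 34.
Elements before it: 11, 48, 38, 36, 18
Those larger than 34: 48, 38, 36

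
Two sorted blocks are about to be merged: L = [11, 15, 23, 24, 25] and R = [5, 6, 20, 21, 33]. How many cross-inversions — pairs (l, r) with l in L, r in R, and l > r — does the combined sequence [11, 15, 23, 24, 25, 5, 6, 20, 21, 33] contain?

16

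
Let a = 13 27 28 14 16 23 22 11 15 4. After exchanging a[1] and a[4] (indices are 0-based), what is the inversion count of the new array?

29 inversions

Positions 1 and 4 hold 27 and 16; after swapping, the array is [13, 16, 28, 14, 27, 23, 22, 11, 15, 4].
Element-by-element contributions:
13 → 11, 4 → 2
16 → 14, 11, 15, 4 → 4
28 → 14, 27, 23, 22, 11, 15, 4 → 7
14 → 11, 4 → 2
27 → 23, 22, 11, 15, 4 → 5
23 → 22, 11, 15, 4 → 4
22 → 11, 15, 4 → 3
11 → 4 → 1
15 → 4 → 1
4 → none → 0
Sum: 2 + 4 + 7 + 2 + 5 + 4 + 3 + 1 + 1 + 0 = 29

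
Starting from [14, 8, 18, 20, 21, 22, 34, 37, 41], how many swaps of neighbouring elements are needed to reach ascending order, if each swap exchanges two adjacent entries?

1

Each adjacent swap fixes exactly one inversion, so the minimum swap count equals the number of inversions.
Count inversions — for each element, later elements that are smaller:
14: 8 → 1
8: none → 0
18: none → 0
20: none → 0
21: none → 0
22: none → 0
34: none → 0
37: none → 0
41: none → 0
Total inversions: 1 + 0 + 0 + 0 + 0 + 0 + 0 + 0 + 0 = 1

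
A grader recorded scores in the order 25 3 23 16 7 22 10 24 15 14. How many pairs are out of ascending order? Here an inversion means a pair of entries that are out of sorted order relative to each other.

25 out-of-order pairs

Count, for each position, how many later elements it exceeds:
25 → 3, 23, 16, 7, 22, 10, 24, 15, 14 → 9
3 → none → 0
23 → 16, 7, 22, 10, 15, 14 → 6
16 → 7, 10, 15, 14 → 4
7 → none → 0
22 → 10, 15, 14 → 3
10 → none → 0
24 → 15, 14 → 2
15 → 14 → 1
14 → none → 0
Sum: 9 + 0 + 6 + 4 + 0 + 3 + 0 + 2 + 1 + 0 = 25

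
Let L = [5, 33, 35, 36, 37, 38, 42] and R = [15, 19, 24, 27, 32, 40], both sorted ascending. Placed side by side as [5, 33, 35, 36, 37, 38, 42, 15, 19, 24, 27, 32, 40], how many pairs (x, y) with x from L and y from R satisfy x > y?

31

Take each right-half value and tally the left-half values above it:
r = 15: 33, 35, 36, 37, 38, 42 → 6
r = 19: 33, 35, 36, 37, 38, 42 → 6
r = 24: 33, 35, 36, 37, 38, 42 → 6
r = 27: 33, 35, 36, 37, 38, 42 → 6
r = 32: 33, 35, 36, 37, 38, 42 → 6
r = 40: 42 → 1
Cross-inversions: 6 + 6 + 6 + 6 + 6 + 1 = 31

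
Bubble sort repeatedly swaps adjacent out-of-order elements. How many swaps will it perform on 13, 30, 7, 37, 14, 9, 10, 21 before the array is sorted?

The minimum number of adjacent swaps to sort an array equals its inversion count, since every such swap removes exactly one inversion.
Count inversions — for each element, later elements that are smaller:
13: 7, 9, 10 → 3
30: 7, 14, 9, 10, 21 → 5
7: none → 0
37: 14, 9, 10, 21 → 4
14: 9, 10 → 2
9: none → 0
10: none → 0
21: none → 0
Total inversions: 3 + 5 + 0 + 4 + 2 + 0 + 0 + 0 = 14

14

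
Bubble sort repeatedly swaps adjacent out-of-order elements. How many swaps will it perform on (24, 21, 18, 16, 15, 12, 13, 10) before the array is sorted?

Each adjacent swap fixes exactly one inversion, so the minimum swap count equals the number of inversions.
Count inversions — for each element, later elements that are smaller:
24: 21, 18, 16, 15, 12, 13, 10 → 7
21: 18, 16, 15, 12, 13, 10 → 6
18: 16, 15, 12, 13, 10 → 5
16: 15, 12, 13, 10 → 4
15: 12, 13, 10 → 3
12: 10 → 1
13: 10 → 1
10: none → 0
Total inversions: 7 + 6 + 5 + 4 + 3 + 1 + 1 + 0 = 27

27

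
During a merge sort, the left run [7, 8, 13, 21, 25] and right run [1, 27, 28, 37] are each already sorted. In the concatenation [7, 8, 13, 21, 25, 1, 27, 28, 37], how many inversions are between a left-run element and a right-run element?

5 cross-inversions

Take each right-half value and tally the left-half values above it:
r = 1: 7, 8, 13, 21, 25 → 5
r = 27: none → 0
r = 28: none → 0
r = 37: none → 0
Cross-inversions: 5 + 0 + 0 + 0 = 5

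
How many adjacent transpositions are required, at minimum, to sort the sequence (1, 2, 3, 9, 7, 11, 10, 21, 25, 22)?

Each adjacent swap fixes exactly one inversion, so the minimum swap count equals the number of inversions.
Count inversions — for each element, later elements that are smaller:
1: none → 0
2: none → 0
3: none → 0
9: 7 → 1
7: none → 0
11: 10 → 1
10: none → 0
21: none → 0
25: 22 → 1
22: none → 0
Total inversions: 0 + 0 + 0 + 1 + 0 + 1 + 0 + 0 + 1 + 0 = 3

3 adjacent swaps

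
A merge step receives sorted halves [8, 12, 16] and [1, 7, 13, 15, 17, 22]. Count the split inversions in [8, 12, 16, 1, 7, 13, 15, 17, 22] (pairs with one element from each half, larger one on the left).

For each element r of the right run, count left-run elements greater than r:
r = 1: 8, 12, 16 → 3
r = 7: 8, 12, 16 → 3
r = 13: 16 → 1
r = 15: 16 → 1
r = 17: none → 0
r = 22: none → 0
Cross-inversions: 3 + 3 + 1 + 1 + 0 + 0 = 8

8 cross-inversions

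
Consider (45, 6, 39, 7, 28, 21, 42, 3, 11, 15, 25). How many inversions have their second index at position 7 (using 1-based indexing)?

1 such element

The element at index 7 is 42.
Elements before it: 45, 6, 39, 7, 28, 21
Those larger than 42: 45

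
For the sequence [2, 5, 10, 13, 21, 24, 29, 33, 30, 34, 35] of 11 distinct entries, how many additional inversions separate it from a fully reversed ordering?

Maximum inversions for 11 distinct elements is C(11, 2) = 11·10/2 = 55.
Current inversions — for each element, count later smaller elements:
2: 0
5: 0
10: 0
13: 0
21: 0
24: 0
29: 0
33: 1
30: 0
34: 0
35: 0
Current total: 0 + 0 + 0 + 0 + 0 + 0 + 0 + 1 + 0 + 0 + 0 = 1
Shortfall: 55 − 1 = 54

54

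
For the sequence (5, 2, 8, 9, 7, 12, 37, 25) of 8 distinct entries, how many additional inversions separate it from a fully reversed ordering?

24

Maximum inversions for 8 distinct elements is C(8, 2) = 8·7/2 = 28.
Current inversions — for each element, count later smaller elements:
5: 1
2: 0
8: 1
9: 1
7: 0
12: 0
37: 1
25: 0
Current total: 1 + 0 + 1 + 1 + 0 + 0 + 1 + 0 = 4
Shortfall: 28 − 4 = 24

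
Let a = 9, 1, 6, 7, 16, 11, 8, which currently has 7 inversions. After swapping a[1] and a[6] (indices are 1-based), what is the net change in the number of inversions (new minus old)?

+1

Positions 1 and 6 hold 9 and 11; after swapping, the array is [11, 1, 6, 7, 16, 9, 8].
Element-by-element contributions:
11: 5
1: 0
6: 0
7: 0
16: 2
9: 1
8: 0
Sum: 5 + 0 + 0 + 0 + 2 + 1 + 0 = 8
Change: 8 − 7 = +1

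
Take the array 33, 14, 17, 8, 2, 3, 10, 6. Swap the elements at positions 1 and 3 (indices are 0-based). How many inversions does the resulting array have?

20

Positions 1 and 3 hold 14 and 8; after swapping, the array is [33, 8, 17, 14, 2, 3, 10, 6].
Sweep left to right; for each value list the smaller values that follow it:
33 → 8, 17, 14, 2, 3, 10, 6 → 7
8 → 2, 3, 6 → 3
17 → 14, 2, 3, 10, 6 → 5
14 → 2, 3, 10, 6 → 4
2 → none → 0
3 → none → 0
10 → 6 → 1
6 → none → 0
Sum: 7 + 3 + 5 + 4 + 0 + 0 + 1 + 0 = 20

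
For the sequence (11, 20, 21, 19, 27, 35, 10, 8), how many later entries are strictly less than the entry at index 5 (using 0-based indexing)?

2

The element at index 5 is 35.
Elements after it: 10, 8
Those smaller than 35: 10, 8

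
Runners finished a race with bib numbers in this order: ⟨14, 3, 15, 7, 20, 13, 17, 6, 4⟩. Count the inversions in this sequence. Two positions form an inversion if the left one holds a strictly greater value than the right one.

20 inversions

Sweep left to right; for each value list the smaller values that follow it:
14 → 3, 7, 13, 6, 4 → 5
3 → none → 0
15 → 7, 13, 6, 4 → 4
7 → 6, 4 → 2
20 → 13, 17, 6, 4 → 4
13 → 6, 4 → 2
17 → 6, 4 → 2
6 → 4 → 1
4 → none → 0
Sum: 5 + 0 + 4 + 2 + 4 + 2 + 2 + 1 + 0 = 20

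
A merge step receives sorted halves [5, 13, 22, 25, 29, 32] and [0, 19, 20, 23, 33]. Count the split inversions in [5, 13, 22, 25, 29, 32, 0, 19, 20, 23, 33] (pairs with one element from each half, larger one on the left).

17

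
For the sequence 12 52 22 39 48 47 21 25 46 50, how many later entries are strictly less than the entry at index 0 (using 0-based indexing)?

0 such elements

The element at index 0 is 12.
Elements after it: 52, 22, 39, 48, 47, 21, 25, 46, 50
None of them are smaller than 12.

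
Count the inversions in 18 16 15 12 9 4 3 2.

28

For each element, count later entries that are smaller:
18 → 16, 15, 12, 9, 4, 3, 2 → 7
16 → 15, 12, 9, 4, 3, 2 → 6
15 → 12, 9, 4, 3, 2 → 5
12 → 9, 4, 3, 2 → 4
9 → 4, 3, 2 → 3
4 → 3, 2 → 2
3 → 2 → 1
2 → none → 0
Sum: 7 + 6 + 5 + 4 + 3 + 2 + 1 + 0 = 28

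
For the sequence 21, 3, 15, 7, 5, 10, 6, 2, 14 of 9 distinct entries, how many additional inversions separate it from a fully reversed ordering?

14

Maximum inversions for 9 distinct elements is C(9, 2) = 9·8/2 = 36.
Current inversions — for each element, count later smaller elements:
21: 8
3: 1
15: 6
7: 3
5: 1
10: 2
6: 1
2: 0
14: 0
Current total: 8 + 1 + 6 + 3 + 1 + 2 + 1 + 0 + 0 = 22
Shortfall: 36 − 22 = 14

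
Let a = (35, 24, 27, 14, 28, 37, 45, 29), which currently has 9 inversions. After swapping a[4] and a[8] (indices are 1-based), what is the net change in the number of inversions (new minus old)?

+3

Positions 4 and 8 hold 14 and 29; after swapping, the array is [35, 24, 27, 29, 28, 37, 45, 14].
For each element, count later entries that are smaller:
35 → 24, 27, 29, 28, 14 → 5
24 → 14 → 1
27 → 14 → 1
29 → 28, 14 → 2
28 → 14 → 1
37 → 14 → 1
45 → 14 → 1
14 → none → 0
Sum: 5 + 1 + 1 + 2 + 1 + 1 + 1 + 0 = 12
Change: 12 − 9 = +3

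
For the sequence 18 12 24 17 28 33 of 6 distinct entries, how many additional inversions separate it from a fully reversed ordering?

12

Maximum inversions for 6 distinct elements is C(6, 2) = 6·5/2 = 15.
Current inversions — for each element, count later smaller elements:
18: 2
12: 0
24: 1
17: 0
28: 0
33: 0
Current total: 2 + 0 + 1 + 0 + 0 + 0 = 3
Shortfall: 15 − 3 = 12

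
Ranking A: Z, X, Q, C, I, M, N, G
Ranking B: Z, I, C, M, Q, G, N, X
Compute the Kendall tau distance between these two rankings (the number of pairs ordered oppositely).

Discordant pairs: 11

Assign each item its position (1..8) in the first ordering, then rewrite the second ordering as that position sequence:
positions: Z→1, X→2, Q→3, C→4, I→5, M→6, N→7, G→8
second ordering as positions: [1, 5, 4, 6, 3, 8, 7, 2]
Discordant pairs = inversions in this position sequence.
1: 0
5: 4, 3, 2 → 3
4: 3, 2 → 2
6: 3, 2 → 2
3: 2 → 1
8: 7, 2 → 2
7: 2 → 1
2: 0
Total: 0 + 3 + 2 + 2 + 1 + 2 + 1 + 0 = 11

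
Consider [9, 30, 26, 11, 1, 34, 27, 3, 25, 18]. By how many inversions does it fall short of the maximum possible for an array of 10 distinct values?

Maximum inversions for 10 distinct elements is C(10, 2) = 10·9/2 = 45.
Current inversions — for each element, count later smaller elements:
9: 2
30: 7
26: 5
11: 2
1: 0
34: 4
27: 3
3: 0
25: 1
18: 0
Current total: 2 + 7 + 5 + 2 + 0 + 4 + 3 + 0 + 1 + 0 = 24
Shortfall: 45 − 24 = 21

21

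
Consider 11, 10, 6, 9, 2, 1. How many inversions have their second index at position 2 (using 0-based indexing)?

The element at index 2 is 6.
Elements before it: 11, 10
Those larger than 6: 11, 10

2 such elements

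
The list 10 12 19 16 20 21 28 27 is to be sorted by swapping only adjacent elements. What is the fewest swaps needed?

There are 2 adjacent swaps.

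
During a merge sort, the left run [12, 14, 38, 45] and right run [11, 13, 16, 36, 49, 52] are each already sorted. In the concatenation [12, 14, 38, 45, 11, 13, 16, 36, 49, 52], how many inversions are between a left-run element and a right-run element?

For each element r of the right run, count left-run elements greater than r:
r = 11: 12, 14, 38, 45 → 4
r = 13: 14, 38, 45 → 3
r = 16: 38, 45 → 2
r = 36: 38, 45 → 2
r = 49: none → 0
r = 52: none → 0
Cross-inversions: 4 + 3 + 2 + 2 + 0 + 0 = 11

11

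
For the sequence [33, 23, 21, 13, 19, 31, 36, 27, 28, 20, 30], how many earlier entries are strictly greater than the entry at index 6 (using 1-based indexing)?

1

The element at index 6 is 31.
Elements before it: 33, 23, 21, 13, 19
Those larger than 31: 33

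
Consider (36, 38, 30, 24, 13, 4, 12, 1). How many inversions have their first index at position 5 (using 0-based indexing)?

The element at index 5 is 4.
Elements after it: 12, 1
Those smaller than 4: 1

1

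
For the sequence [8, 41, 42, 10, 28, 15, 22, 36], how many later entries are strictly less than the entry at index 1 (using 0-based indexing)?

The element at index 1 is 41.
Elements after it: 42, 10, 28, 15, 22, 36
Those smaller than 41: 10, 28, 15, 22, 36

5 such elements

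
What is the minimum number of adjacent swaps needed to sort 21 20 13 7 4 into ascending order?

There are 10 swaps.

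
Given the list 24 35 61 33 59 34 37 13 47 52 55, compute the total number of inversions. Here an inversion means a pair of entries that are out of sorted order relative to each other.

21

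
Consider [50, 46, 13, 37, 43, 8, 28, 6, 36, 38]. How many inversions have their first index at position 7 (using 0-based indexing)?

The element at index 7 is 6.
Elements after it: 36, 38
None of them are smaller than 6.

0 such elements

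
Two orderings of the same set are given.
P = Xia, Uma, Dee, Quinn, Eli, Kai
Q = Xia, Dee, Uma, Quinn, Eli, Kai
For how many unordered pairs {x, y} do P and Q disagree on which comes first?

Disagreeing pairs: 1

Assign each item its position (1..6) in the first ordering, then rewrite the second ordering as that position sequence:
positions: Xia→1, Uma→2, Dee→3, Quinn→4, Eli→5, Kai→6
second ordering as positions: [1, 3, 2, 4, 5, 6]
Discordant pairs = inversions in this position sequence.
1: 0
3: 2 → 1
2: 0
4: 0
5: 0
6: 0
Total: 0 + 1 + 0 + 0 + 0 + 0 = 1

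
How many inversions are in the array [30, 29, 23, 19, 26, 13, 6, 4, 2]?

Element-by-element contributions:
30: 8
29: 7
23: 5
19: 4
26: 4
13: 3
6: 2
4: 1
2: 0
Sum: 8 + 7 + 5 + 4 + 4 + 3 + 2 + 1 + 0 = 34

34 inversions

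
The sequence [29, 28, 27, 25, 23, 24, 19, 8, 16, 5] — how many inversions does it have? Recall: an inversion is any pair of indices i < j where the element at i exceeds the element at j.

Element-by-element contributions:
29: 9
28: 8
27: 7
25: 6
23: 4
24: 4
19: 3
8: 1
16: 1
5: 0
Sum: 9 + 8 + 7 + 6 + 4 + 4 + 3 + 1 + 1 + 0 = 43

43 inversions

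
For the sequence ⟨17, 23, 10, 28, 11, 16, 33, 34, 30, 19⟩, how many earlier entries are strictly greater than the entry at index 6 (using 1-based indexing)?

The element at index 6 is 16.
Elements before it: 17, 23, 10, 28, 11
Those larger than 16: 17, 23, 28

3 such elements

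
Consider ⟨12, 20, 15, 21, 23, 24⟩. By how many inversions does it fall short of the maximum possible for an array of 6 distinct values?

14 inversions short

Maximum inversions for 6 distinct elements is C(6, 2) = 6·5/2 = 15.
Current inversions — for each element, count later smaller elements:
12: 0
20: 1
15: 0
21: 0
23: 0
24: 0
Current total: 0 + 1 + 0 + 0 + 0 + 0 = 1
Shortfall: 15 − 1 = 14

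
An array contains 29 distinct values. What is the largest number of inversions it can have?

406

The maximum occurs when the array is in strictly decreasing order: every one of the C(29, 2) pairs is inverted.
C(29, 2) = 29·28/2 = 406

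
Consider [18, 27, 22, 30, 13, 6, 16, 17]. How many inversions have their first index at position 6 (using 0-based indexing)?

0 such elements

The element at index 6 is 16.
Elements after it: 17
None of them are smaller than 16.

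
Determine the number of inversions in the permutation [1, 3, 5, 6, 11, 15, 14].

There is 1 out-of-order pair.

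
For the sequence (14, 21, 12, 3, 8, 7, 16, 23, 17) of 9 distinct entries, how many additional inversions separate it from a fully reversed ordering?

21 inversions short

Maximum inversions for 9 distinct elements is C(9, 2) = 9·8/2 = 36.
Current inversions — for each element, count later smaller elements:
14: 4
21: 6
12: 3
3: 0
8: 1
7: 0
16: 0
23: 1
17: 0
Current total: 4 + 6 + 3 + 0 + 1 + 0 + 0 + 1 + 0 = 15
Shortfall: 36 − 15 = 21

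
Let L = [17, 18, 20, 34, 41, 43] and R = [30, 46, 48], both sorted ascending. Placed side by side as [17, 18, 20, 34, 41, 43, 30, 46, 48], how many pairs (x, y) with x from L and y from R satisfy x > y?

Count, for every r in R, how many entries of L exceed r:
r = 30: 34, 41, 43 → 3
r = 46: none → 0
r = 48: none → 0
Cross-inversions: 3 + 0 + 0 = 3

3 split inversions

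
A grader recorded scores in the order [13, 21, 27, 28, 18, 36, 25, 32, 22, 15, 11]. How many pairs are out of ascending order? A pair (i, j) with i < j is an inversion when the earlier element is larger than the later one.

Sweep left to right; for each value list the smaller values that follow it:
13: 1
21: 3
27: 5
28: 5
18: 2
36: 5
25: 3
32: 3
22: 2
15: 1
11: 0
Sum: 1 + 3 + 5 + 5 + 2 + 5 + 3 + 3 + 2 + 1 + 0 = 30

30 inversions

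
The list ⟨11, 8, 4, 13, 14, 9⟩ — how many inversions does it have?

There are 6 out-of-order pairs.

Element-by-element contributions:
11 → 8, 4, 9 → 3
8 → 4 → 1
4 → none → 0
13 → 9 → 1
14 → 9 → 1
9 → none → 0
Sum: 3 + 1 + 0 + 1 + 1 + 0 = 6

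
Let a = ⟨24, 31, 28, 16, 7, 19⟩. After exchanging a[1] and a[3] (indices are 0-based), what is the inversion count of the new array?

Positions 1 and 3 hold 31 and 16; after swapping, the array is [24, 16, 28, 31, 7, 19].
Element-by-element contributions:
24 → 16, 7, 19 → 3
16 → 7 → 1
28 → 7, 19 → 2
31 → 7, 19 → 2
7 → none → 0
19 → none → 0
Sum: 3 + 1 + 2 + 2 + 0 + 0 = 8

8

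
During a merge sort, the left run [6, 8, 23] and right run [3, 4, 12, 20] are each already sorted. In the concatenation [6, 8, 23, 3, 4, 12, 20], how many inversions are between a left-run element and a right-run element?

8

Take each right-half value and tally the left-half values above it:
r = 3: 6, 8, 23 → 3
r = 4: 6, 8, 23 → 3
r = 12: 23 → 1
r = 20: 23 → 1
Cross-inversions: 3 + 3 + 1 + 1 = 8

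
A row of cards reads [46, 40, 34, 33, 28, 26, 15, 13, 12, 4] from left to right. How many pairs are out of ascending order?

Element-by-element contributions:
46 → 40, 34, 33, 28, 26, 15, 13, 12, 4 → 9
40 → 34, 33, 28, 26, 15, 13, 12, 4 → 8
34 → 33, 28, 26, 15, 13, 12, 4 → 7
33 → 28, 26, 15, 13, 12, 4 → 6
28 → 26, 15, 13, 12, 4 → 5
26 → 15, 13, 12, 4 → 4
15 → 13, 12, 4 → 3
13 → 12, 4 → 2
12 → 4 → 1
4 → none → 0
Sum: 9 + 8 + 7 + 6 + 5 + 4 + 3 + 2 + 1 + 0 = 45

Inversions: 45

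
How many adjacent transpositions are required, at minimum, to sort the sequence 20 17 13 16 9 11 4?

19

The minimum number of adjacent swaps to sort an array equals its inversion count, since every such swap removes exactly one inversion.
Count inversions — for each element, later elements that are smaller:
20: 17, 13, 16, 9, 11, 4 → 6
17: 13, 16, 9, 11, 4 → 5
13: 9, 11, 4 → 3
16: 9, 11, 4 → 3
9: 4 → 1
11: 4 → 1
4: none → 0
Total inversions: 6 + 5 + 3 + 3 + 1 + 1 + 0 = 19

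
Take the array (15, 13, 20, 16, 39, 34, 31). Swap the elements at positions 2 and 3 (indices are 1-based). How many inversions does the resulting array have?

Inversions: 6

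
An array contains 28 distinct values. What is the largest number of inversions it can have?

A reversed (strictly descending) arrangement makes every pair an inversion, giving C(28, 2) inversions.
C(28, 2) = 28·27/2 = 378

378 inversions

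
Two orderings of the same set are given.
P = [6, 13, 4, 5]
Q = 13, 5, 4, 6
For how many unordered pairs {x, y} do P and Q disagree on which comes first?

Assign each item its position (1..4) in the first ordering, then rewrite the second ordering as that position sequence:
positions: 6→1, 13→2, 4→3, 5→4
second ordering as positions: [2, 4, 3, 1]
Discordant pairs = inversions in this position sequence.
2: 1 → 1
4: 3, 1 → 2
3: 1 → 1
1: 0
Total: 1 + 2 + 1 + 0 = 4

Disagreeing pairs: 4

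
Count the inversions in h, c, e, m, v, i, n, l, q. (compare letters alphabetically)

Element-by-element contributions:
h: 2
c: 0
e: 0
m: 2
v: 4
i: 0
n: 1
l: 0
q: 0
Sum: 2 + 0 + 0 + 2 + 4 + 0 + 1 + 0 + 0 = 9

Out-of-order pairs: 9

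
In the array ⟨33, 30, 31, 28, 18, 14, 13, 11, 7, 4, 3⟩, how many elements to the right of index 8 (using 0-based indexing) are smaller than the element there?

2

The element at index 8 is 7.
Elements after it: 4, 3
Those smaller than 7: 4, 3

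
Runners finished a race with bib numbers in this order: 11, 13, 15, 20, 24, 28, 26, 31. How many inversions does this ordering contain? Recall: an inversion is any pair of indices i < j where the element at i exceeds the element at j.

There is 1 inversion.

Element-by-element contributions:
11 → none → 0
13 → none → 0
15 → none → 0
20 → none → 0
24 → none → 0
28 → 26 → 1
26 → none → 0
31 → none → 0
Sum: 0 + 0 + 0 + 0 + 0 + 1 + 0 + 0 = 1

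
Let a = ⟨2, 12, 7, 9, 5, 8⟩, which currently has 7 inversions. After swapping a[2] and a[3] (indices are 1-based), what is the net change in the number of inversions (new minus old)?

-1

Positions 2 and 3 hold 12 and 7; after swapping, the array is [2, 7, 12, 9, 5, 8].
Count, for each position, how many later elements it exceeds:
2 → none → 0
7 → 5 → 1
12 → 9, 5, 8 → 3
9 → 5, 8 → 2
5 → none → 0
8 → none → 0
Sum: 0 + 1 + 3 + 2 + 0 + 0 = 6
Change: 6 − 7 = -1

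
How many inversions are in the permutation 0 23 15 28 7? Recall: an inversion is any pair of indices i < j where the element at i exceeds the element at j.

4

Sweep left to right; for each value list the smaller values that follow it:
0 → none → 0
23 → 15, 7 → 2
15 → 7 → 1
28 → 7 → 1
7 → none → 0
Sum: 0 + 2 + 1 + 1 + 0 = 4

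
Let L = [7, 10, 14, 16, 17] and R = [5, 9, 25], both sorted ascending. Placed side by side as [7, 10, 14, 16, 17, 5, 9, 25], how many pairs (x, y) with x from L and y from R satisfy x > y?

Take each right-half value and tally the left-half values above it:
r = 5: 7, 10, 14, 16, 17 → 5
r = 9: 10, 14, 16, 17 → 4
r = 25: none → 0
Cross-inversions: 5 + 4 + 0 = 9

9 split inversions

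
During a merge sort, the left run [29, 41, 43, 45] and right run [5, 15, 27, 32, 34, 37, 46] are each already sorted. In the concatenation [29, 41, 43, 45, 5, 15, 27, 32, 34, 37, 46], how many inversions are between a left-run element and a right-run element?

21 split inversions

For each element r of the right run, count left-run elements greater than r:
r = 5: 29, 41, 43, 45 → 4
r = 15: 29, 41, 43, 45 → 4
r = 27: 29, 41, 43, 45 → 4
r = 32: 41, 43, 45 → 3
r = 34: 41, 43, 45 → 3
r = 37: 41, 43, 45 → 3
r = 46: none → 0
Cross-inversions: 4 + 4 + 4 + 3 + 3 + 3 + 0 = 21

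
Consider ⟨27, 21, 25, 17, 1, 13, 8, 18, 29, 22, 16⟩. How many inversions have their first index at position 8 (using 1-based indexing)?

The element at index 8 is 18.
Elements after it: 29, 22, 16
Those smaller than 18: 16

1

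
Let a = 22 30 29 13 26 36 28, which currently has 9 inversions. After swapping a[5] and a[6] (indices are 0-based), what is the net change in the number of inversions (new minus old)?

-1

Positions 5 and 6 hold 36 and 28; after swapping, the array is [22, 30, 29, 13, 26, 28, 36].
Sweep left to right; for each value list the smaller values that follow it:
22 → 13 → 1
30 → 29, 13, 26, 28 → 4
29 → 13, 26, 28 → 3
13 → none → 0
26 → none → 0
28 → none → 0
36 → none → 0
Sum: 1 + 4 + 3 + 0 + 0 + 0 + 0 = 8
Change: 8 − 9 = -1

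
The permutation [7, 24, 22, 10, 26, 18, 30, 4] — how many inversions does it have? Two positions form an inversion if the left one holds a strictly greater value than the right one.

Inversions: 13

Sweep left to right; for each value list the smaller values that follow it:
7 → 4 → 1
24 → 22, 10, 18, 4 → 4
22 → 10, 18, 4 → 3
10 → 4 → 1
26 → 18, 4 → 2
18 → 4 → 1
30 → 4 → 1
4 → none → 0
Sum: 1 + 4 + 3 + 1 + 2 + 1 + 1 + 0 = 13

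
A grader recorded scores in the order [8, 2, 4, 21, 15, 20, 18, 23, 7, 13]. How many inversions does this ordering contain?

Inversions: 17

For each element, count later entries that are smaller:
8: 3
2: 0
4: 0
21: 5
15: 2
20: 3
18: 2
23: 2
7: 0
13: 0
Sum: 3 + 0 + 0 + 5 + 2 + 3 + 2 + 2 + 0 + 0 = 17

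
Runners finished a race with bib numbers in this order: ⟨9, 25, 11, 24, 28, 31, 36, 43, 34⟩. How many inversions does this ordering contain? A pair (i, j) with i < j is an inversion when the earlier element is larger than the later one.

Sweep left to right; for each value list the smaller values that follow it:
9: 0
25: 2
11: 0
24: 0
28: 0
31: 0
36: 1
43: 1
34: 0
Sum: 0 + 2 + 0 + 0 + 0 + 0 + 1 + 1 + 0 = 4

4 out-of-order pairs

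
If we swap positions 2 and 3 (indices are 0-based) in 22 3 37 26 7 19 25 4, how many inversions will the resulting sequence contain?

15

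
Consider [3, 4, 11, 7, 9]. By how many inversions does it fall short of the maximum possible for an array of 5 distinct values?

Maximum inversions for 5 distinct elements is C(5, 2) = 5·4/2 = 10.
Current inversions — for each element, count later smaller elements:
3: 0
4: 0
11: 2
7: 0
9: 0
Current total: 0 + 0 + 2 + 0 + 0 = 2
Shortfall: 10 − 2 = 8

8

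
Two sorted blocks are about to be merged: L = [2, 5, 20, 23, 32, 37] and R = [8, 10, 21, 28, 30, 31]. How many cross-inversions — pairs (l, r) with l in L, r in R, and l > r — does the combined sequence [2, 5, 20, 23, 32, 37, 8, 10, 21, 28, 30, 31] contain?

Take each right-half value and tally the left-half values above it:
r = 8: 20, 23, 32, 37 → 4
r = 10: 20, 23, 32, 37 → 4
r = 21: 23, 32, 37 → 3
r = 28: 32, 37 → 2
r = 30: 32, 37 → 2
r = 31: 32, 37 → 2
Cross-inversions: 4 + 4 + 3 + 2 + 2 + 2 = 17

17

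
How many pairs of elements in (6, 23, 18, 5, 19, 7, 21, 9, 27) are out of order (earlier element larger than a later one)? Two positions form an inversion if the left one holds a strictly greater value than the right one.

13

For each element, count later entries that are smaller:
6 → 5 → 1
23 → 18, 5, 19, 7, 21, 9 → 6
18 → 5, 7, 9 → 3
5 → none → 0
19 → 7, 9 → 2
7 → none → 0
21 → 9 → 1
9 → none → 0
27 → none → 0
Sum: 1 + 6 + 3 + 0 + 2 + 0 + 1 + 0 + 0 = 13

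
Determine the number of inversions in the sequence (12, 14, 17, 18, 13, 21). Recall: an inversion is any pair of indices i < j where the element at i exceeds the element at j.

3

Listing every pair i<j with a[i]>a[j] (using 0-based positions):
(1,4): 14 > 13
(2,4): 17 > 13
(3,4): 18 > 13
That's 3 pairs.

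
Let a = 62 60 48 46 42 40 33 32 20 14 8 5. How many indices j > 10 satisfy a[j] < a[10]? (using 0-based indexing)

1 such element

The element at index 10 is 8.
Elements after it: 5
Those smaller than 8: 5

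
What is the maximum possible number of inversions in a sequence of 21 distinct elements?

210

A reversed (strictly descending) arrangement makes every pair an inversion, giving C(21, 2) inversions.
C(21, 2) = 21·20/2 = 210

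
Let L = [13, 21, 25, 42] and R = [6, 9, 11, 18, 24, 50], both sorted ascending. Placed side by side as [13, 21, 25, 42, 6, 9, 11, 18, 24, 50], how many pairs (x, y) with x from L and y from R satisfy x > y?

For each element r of the right run, count left-run elements greater than r:
r = 6: 13, 21, 25, 42 → 4
r = 9: 13, 21, 25, 42 → 4
r = 11: 13, 21, 25, 42 → 4
r = 18: 21, 25, 42 → 3
r = 24: 25, 42 → 2
r = 50: none → 0
Cross-inversions: 4 + 4 + 4 + 3 + 2 + 0 = 17

17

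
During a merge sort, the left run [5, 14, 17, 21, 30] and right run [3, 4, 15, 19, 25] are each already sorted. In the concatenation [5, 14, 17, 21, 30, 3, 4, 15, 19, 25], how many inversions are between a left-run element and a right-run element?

16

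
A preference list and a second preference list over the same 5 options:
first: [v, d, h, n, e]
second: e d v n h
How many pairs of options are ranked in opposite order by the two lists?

Assign each item its position (1..5) in the first ordering, then rewrite the second ordering as that position sequence:
positions: v→1, d→2, h→3, n→4, e→5
second ordering as positions: [5, 2, 1, 4, 3]
Discordant pairs = inversions in this position sequence.
5: 2, 1, 4, 3 → 4
2: 1 → 1
1: 0
4: 3 → 1
3: 0
Total: 4 + 1 + 0 + 1 + 0 = 6

6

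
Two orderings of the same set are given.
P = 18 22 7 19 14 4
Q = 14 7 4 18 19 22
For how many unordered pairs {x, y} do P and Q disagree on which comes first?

Assign each item its position (1..6) in the first ordering, then rewrite the second ordering as that position sequence:
positions: 18→1, 22→2, 7→3, 19→4, 14→5, 4→6
second ordering as positions: [5, 3, 6, 1, 4, 2]
Discordant pairs = inversions in this position sequence.
5: 3, 1, 4, 2 → 4
3: 1, 2 → 2
6: 1, 4, 2 → 3
1: 0
4: 2 → 1
2: 0
Total: 4 + 2 + 3 + 0 + 1 + 0 = 10

10 disagreeing pairs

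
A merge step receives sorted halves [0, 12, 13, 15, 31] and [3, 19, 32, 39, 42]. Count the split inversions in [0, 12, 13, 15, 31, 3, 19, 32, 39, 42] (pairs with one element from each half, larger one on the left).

Take each right-half value and tally the left-half values above it:
r = 3: 12, 13, 15, 31 → 4
r = 19: 31 → 1
r = 32: none → 0
r = 39: none → 0
r = 42: none → 0
Cross-inversions: 4 + 1 + 0 + 0 + 0 = 5

5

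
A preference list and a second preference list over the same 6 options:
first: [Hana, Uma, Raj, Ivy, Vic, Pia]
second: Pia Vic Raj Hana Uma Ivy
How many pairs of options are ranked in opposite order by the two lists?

11

Assign each item its position (1..6) in the first ordering, then rewrite the second ordering as that position sequence:
positions: Hana→1, Uma→2, Raj→3, Ivy→4, Vic→5, Pia→6
second ordering as positions: [6, 5, 3, 1, 2, 4]
Discordant pairs = inversions in this position sequence.
6: 5, 3, 1, 2, 4 → 5
5: 3, 1, 2, 4 → 4
3: 1, 2 → 2
1: 0
2: 0
4: 0
Total: 5 + 4 + 2 + 0 + 0 + 0 = 11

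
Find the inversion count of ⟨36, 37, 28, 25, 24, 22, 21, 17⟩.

Sweep left to right; for each value list the smaller values that follow it:
36: 6
37: 6
28: 5
25: 4
24: 3
22: 2
21: 1
17: 0
Sum: 6 + 6 + 5 + 4 + 3 + 2 + 1 + 0 = 27

27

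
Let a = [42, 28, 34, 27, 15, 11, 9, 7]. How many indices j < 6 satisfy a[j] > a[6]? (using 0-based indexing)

6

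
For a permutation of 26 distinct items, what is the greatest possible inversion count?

A reversed (strictly descending) arrangement makes every pair an inversion, giving C(26, 2) inversions.
C(26, 2) = 26·25/2 = 325

325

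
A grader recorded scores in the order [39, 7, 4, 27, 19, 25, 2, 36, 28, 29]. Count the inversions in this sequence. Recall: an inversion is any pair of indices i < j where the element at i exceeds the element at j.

Element-by-element contributions:
39 → 7, 4, 27, 19, 25, 2, 36, 28, 29 → 9
7 → 4, 2 → 2
4 → 2 → 1
27 → 19, 25, 2 → 3
19 → 2 → 1
25 → 2 → 1
2 → none → 0
36 → 28, 29 → 2
28 → none → 0
29 → none → 0
Sum: 9 + 2 + 1 + 3 + 1 + 1 + 0 + 2 + 0 + 0 = 19

Out-of-order pairs: 19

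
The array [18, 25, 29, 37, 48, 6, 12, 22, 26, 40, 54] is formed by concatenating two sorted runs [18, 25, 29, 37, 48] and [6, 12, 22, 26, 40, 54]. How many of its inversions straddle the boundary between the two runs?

Count, for every r in R, how many entries of L exceed r:
r = 6: 18, 25, 29, 37, 48 → 5
r = 12: 18, 25, 29, 37, 48 → 5
r = 22: 25, 29, 37, 48 → 4
r = 26: 29, 37, 48 → 3
r = 40: 48 → 1
r = 54: none → 0
Cross-inversions: 5 + 5 + 4 + 3 + 1 + 0 = 18

18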